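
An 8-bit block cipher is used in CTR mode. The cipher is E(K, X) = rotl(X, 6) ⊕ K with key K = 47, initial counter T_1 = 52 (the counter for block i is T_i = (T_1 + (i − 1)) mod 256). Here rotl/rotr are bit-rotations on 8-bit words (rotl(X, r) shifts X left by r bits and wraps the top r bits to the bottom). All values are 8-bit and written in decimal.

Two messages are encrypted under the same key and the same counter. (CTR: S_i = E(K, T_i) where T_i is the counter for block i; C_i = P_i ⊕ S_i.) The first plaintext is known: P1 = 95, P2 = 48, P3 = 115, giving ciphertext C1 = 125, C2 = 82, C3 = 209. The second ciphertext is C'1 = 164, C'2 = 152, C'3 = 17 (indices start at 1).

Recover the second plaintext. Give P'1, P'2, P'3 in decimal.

P'1 = 134, P'2 = 250, P'3 = 179

In CTR with a reused counter, both messages share the same keystream S_i, so C_i ⊕ C'_i = P_i ⊕ P'_i and thus P'_i = P_i ⊕ C_i ⊕ C'_i.
P'1: 95 ⊕ 125 ⊕ 164 = 134.
P'2: 48 ⊕ 82 ⊕ 152 = 250.
P'3: 115 ⊕ 209 ⊕ 17 = 179.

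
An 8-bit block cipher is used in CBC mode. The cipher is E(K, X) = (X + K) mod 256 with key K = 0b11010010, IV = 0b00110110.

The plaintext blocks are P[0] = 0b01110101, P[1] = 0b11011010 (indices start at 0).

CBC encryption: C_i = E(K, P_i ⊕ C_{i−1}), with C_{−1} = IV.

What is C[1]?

C[1] = 0b10100001

C[0]: P[0] ⊕ 0b00110110 = 0b01000011; E(K, 0b01000011) = 0b00010101.
C[1]: P[1] ⊕ 0b00010101 = 0b11001111; E(K, 0b11001111) = 0b10100001.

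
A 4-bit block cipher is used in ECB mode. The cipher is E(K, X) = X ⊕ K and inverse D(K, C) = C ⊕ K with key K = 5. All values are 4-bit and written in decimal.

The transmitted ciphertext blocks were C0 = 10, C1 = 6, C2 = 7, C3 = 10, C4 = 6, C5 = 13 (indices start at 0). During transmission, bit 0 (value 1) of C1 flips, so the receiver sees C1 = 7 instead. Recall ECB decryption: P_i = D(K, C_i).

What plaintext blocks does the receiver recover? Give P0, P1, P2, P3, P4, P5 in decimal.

Only C1 changed, to 7. In ECB, a change in C_i affects only P_i. Decrypting the received ciphertext:
P0: D(K, 10) = 15.
P1: D(K, 7) = 2.
P2: D(K, 7) = 2.
P3: D(K, 10) = 15.
P4: D(K, 6) = 3.
P5: D(K, 13) = 8.
Blocks that differ from the original plaintext: P1.

P0 = 15, P1 = 2, P2 = 2, P3 = 15, P4 = 3, P5 = 8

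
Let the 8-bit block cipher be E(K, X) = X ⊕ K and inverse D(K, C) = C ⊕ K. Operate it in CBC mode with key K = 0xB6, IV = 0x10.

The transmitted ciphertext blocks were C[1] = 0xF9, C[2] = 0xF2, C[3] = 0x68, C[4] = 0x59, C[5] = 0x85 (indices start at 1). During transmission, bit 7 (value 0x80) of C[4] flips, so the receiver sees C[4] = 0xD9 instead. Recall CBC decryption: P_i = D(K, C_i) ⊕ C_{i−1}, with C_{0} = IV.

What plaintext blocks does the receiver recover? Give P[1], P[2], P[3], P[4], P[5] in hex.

Only C[4] changed, to 0xD9. In CBC, a change in C_i garbles P_i and flips the same bit in P_{i+1}. Decrypting the received ciphertext:
P[1]: D(K, 0xF9) = 0x4F; 0x4F ⊕ 0x10 = 0x5F.
P[2]: D(K, 0xF2) = 0x44; 0x44 ⊕ 0xF9 = 0xBD.
P[3]: D(K, 0x68) = 0xDE; 0xDE ⊕ 0xF2 = 0x2C.
P[4]: D(K, 0xD9) = 0x6F; 0x6F ⊕ 0x68 = 0x07.
P[5]: D(K, 0x85) = 0x33; 0x33 ⊕ 0xD9 = 0xEA.
Blocks that differ from the original plaintext: P[4], P[5].

P[1] = 0x5F, P[2] = 0xBD, P[3] = 0x2C, P[4] = 0x07, P[5] = 0xEA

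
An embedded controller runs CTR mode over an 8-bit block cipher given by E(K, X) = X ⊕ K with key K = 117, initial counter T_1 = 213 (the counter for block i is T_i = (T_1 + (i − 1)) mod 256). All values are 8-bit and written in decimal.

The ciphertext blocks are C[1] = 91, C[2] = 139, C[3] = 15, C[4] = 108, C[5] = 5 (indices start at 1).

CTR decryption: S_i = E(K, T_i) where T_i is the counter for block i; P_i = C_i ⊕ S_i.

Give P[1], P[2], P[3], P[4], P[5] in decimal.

P[1]: T = 213, S = E(K, T) = 160; 91 ⊕ 160 = 251.
P[2]: T = 214, S = E(K, T) = 163; 139 ⊕ 163 = 40.
P[3]: T = 215, S = E(K, T) = 162; 15 ⊕ 162 = 173.
P[4]: T = 216, S = E(K, T) = 173; 108 ⊕ 173 = 193.
P[5]: T = 217, S = E(K, T) = 172; 5 ⊕ 172 = 169.

P[1] = 251, P[2] = 40, P[3] = 173, P[4] = 193, P[5] = 169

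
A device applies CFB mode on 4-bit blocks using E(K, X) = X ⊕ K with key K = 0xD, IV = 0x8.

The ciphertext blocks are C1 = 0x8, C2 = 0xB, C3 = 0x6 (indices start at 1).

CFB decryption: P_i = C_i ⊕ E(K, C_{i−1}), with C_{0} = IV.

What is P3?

P3: E(K, 0xB) = 0x6; 0x6 ⊕ 0x6 = 0x0.

P3 = 0x0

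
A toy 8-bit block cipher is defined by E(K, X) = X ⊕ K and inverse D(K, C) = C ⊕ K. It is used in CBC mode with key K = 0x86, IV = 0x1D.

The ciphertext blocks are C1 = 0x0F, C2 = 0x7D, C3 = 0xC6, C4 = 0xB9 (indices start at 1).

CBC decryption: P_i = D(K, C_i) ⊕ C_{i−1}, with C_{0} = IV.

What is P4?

P4: D(K, 0xB9) = 0x3F; 0x3F ⊕ 0xC6 = 0xF9.

P4 = 0xF9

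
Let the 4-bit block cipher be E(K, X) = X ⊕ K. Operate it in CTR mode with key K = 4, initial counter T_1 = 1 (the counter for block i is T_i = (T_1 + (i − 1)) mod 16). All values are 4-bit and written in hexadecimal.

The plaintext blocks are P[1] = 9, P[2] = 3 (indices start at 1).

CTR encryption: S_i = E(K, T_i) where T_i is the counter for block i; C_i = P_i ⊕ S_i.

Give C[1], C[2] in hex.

C[1]: T = 1, S = E(K, T) = 5; 9 ⊕ 5 = C.
C[2]: T = 2, S = E(K, T) = 6; 3 ⊕ 6 = 5.

C[1] = C, C[2] = 5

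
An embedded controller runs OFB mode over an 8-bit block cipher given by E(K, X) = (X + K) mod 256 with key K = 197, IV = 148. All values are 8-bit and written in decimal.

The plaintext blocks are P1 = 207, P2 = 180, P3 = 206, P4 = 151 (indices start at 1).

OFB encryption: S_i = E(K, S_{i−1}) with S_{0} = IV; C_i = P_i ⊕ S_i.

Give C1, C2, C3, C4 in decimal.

C1: S = E(K, 148) = 89; 207 ⊕ 89 = 150.
C2: S = E(K, 89) = 30; 180 ⊕ 30 = 170.
C3: S = E(K, 30) = 227; 206 ⊕ 227 = 45.
C4: S = E(K, 227) = 168; 151 ⊕ 168 = 63.

C1 = 150, C2 = 170, C3 = 45, C4 = 63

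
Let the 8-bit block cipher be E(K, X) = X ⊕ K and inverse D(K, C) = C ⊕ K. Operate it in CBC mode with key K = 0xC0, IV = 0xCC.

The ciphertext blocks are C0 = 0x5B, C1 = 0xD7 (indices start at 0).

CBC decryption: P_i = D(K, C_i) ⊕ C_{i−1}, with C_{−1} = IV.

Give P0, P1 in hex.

P0: D(K, 0x5B) = 0x9B; 0x9B ⊕ 0xCC = 0x57.
P1: D(K, 0xD7) = 0x17; 0x17 ⊕ 0x5B = 0x4C.

P0 = 0x57, P1 = 0x4C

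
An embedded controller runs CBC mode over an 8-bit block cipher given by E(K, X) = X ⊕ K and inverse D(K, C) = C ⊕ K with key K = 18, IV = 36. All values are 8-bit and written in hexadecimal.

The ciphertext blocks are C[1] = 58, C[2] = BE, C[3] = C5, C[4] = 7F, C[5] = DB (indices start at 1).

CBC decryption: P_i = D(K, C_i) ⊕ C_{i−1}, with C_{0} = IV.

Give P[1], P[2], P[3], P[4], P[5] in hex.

P[1]: D(K, 58) = 40; 40 ⊕ 36 = 76.
P[2]: D(K, BE) = A6; A6 ⊕ 58 = FE.
P[3]: D(K, C5) = DD; DD ⊕ BE = 63.
P[4]: D(K, 7F) = 67; 67 ⊕ C5 = A2.
P[5]: D(K, DB) = C3; C3 ⊕ 7F = BC.

P[1] = 76, P[2] = FE, P[3] = 63, P[4] = A2, P[5] = BC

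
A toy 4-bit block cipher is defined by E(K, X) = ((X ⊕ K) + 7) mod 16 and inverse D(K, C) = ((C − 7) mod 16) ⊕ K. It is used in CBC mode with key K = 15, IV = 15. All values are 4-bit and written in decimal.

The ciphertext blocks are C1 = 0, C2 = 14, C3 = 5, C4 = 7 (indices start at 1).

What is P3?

P3 = 15

CBC decryption: P_i = D(K, C_i) ⊕ C_{i−1}, with C_{0} = IV.
P3: D(K, 5) = 1; 1 ⊕ 14 = 15.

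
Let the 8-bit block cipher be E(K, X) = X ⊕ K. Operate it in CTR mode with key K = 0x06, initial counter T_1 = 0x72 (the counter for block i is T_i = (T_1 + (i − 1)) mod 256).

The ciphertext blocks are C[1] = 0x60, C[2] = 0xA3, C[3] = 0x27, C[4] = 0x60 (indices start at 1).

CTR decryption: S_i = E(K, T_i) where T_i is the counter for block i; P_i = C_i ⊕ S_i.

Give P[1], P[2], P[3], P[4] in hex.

P[1] = 0x14, P[2] = 0xD6, P[3] = 0x55, P[4] = 0x13

P[1]: T = 0x72, S = E(K, T) = 0x74; 0x60 ⊕ 0x74 = 0x14.
P[2]: T = 0x73, S = E(K, T) = 0x75; 0xA3 ⊕ 0x75 = 0xD6.
P[3]: T = 0x74, S = E(K, T) = 0x72; 0x27 ⊕ 0x72 = 0x55.
P[4]: T = 0x75, S = E(K, T) = 0x73; 0x60 ⊕ 0x73 = 0x13.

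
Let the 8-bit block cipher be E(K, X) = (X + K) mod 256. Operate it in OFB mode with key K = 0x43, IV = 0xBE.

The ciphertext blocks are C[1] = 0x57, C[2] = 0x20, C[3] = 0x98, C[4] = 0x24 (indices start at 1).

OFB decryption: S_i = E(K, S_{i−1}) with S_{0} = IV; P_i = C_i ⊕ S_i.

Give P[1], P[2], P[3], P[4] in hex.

P[1] = 0x56, P[2] = 0x64, P[3] = 0x1F, P[4] = 0xEE

P[1]: S = E(K, 0xBE) = 0x01; 0x57 ⊕ 0x01 = 0x56.
P[2]: S = E(K, 0x01) = 0x44; 0x20 ⊕ 0x44 = 0x64.
P[3]: S = E(K, 0x44) = 0x87; 0x98 ⊕ 0x87 = 0x1F.
P[4]: S = E(K, 0x87) = 0xCA; 0x24 ⊕ 0xCA = 0xEE.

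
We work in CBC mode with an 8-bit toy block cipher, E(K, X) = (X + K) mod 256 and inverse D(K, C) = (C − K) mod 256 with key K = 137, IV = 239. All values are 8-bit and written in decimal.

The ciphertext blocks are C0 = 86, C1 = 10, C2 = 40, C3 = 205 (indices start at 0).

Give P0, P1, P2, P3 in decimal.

CBC decryption: P_i = D(K, C_i) ⊕ C_{i−1}, with C_{−1} = IV.
P0: D(K, 86) = 205; 205 ⊕ 239 = 34.
P1: D(K, 10) = 129; 129 ⊕ 86 = 215.
P2: D(K, 40) = 159; 159 ⊕ 10 = 149.
P3: D(K, 205) = 68; 68 ⊕ 40 = 108.

P0 = 34, P1 = 215, P2 = 149, P3 = 108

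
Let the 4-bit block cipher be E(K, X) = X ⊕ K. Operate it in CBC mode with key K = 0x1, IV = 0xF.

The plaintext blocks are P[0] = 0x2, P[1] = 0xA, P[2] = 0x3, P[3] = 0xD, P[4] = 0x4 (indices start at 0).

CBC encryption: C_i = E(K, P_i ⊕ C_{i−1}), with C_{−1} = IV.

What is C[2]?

C[0]: P[0] ⊕ 0xF = 0xD; E(K, 0xD) = 0xC.
C[1]: P[1] ⊕ 0xC = 0x6; E(K, 0x6) = 0x7.
C[2]: P[2] ⊕ 0x7 = 0x4; E(K, 0x4) = 0x5.

C[2] = 0x5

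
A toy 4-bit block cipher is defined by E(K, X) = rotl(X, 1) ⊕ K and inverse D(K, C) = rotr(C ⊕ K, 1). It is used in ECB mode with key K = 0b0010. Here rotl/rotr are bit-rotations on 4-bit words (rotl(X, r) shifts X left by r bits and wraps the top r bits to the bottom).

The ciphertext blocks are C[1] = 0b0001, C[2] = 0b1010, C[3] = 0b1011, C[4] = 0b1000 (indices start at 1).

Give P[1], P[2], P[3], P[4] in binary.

P[1] = 0b1001, P[2] = 0b0100, P[3] = 0b1100, P[4] = 0b0101

ECB decryption: P_i = D(K, C_i).
P[1]: D(K, 0b0001) = 0b1001.
P[2]: D(K, 0b1010) = 0b0100.
P[3]: D(K, 0b1011) = 0b1100.
P[4]: D(K, 0b1000) = 0b0101.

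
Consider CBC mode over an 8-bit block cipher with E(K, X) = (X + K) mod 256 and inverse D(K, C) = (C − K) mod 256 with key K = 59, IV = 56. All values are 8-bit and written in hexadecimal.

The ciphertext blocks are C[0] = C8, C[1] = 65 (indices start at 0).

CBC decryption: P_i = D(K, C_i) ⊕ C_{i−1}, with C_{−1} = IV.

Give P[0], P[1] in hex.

P[0]: D(K, C8) = 6F; 6F ⊕ 56 = 39.
P[1]: D(K, 65) = 0C; 0C ⊕ C8 = C4.

P[0] = 39, P[1] = C4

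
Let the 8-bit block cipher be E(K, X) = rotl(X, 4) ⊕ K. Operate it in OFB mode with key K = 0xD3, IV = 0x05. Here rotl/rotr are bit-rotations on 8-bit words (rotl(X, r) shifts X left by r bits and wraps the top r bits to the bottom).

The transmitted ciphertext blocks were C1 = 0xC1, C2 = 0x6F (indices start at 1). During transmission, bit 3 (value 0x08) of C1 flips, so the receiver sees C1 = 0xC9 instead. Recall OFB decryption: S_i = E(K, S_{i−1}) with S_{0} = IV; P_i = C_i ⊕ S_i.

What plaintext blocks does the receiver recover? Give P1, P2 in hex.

Only C1 changed, to 0xC9. In OFB, a change in C_i flips the same bit in P_i only; the keystream is unaffected. Decrypting the received ciphertext:
P1: S = E(K, 0x05) = 0x83; 0xC9 ⊕ 0x83 = 0x4A.
P2: S = E(K, 0x83) = 0xEB; 0x6F ⊕ 0xEB = 0x84.
Blocks that differ from the original plaintext: P1.

P1 = 0x4A, P2 = 0x84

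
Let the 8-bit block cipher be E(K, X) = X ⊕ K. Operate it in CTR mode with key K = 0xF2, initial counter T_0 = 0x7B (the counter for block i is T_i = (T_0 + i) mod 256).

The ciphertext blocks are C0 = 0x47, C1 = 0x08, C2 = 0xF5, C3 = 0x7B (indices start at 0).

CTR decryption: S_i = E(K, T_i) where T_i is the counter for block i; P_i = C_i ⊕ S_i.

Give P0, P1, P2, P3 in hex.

P0: T = 0x7B, S = E(K, T) = 0x89; 0x47 ⊕ 0x89 = 0xCE.
P1: T = 0x7C, S = E(K, T) = 0x8E; 0x08 ⊕ 0x8E = 0x86.
P2: T = 0x7D, S = E(K, T) = 0x8F; 0xF5 ⊕ 0x8F = 0x7A.
P3: T = 0x7E, S = E(K, T) = 0x8C; 0x7B ⊕ 0x8C = 0xF7.

P0 = 0xCE, P1 = 0x86, P2 = 0x7A, P3 = 0xF7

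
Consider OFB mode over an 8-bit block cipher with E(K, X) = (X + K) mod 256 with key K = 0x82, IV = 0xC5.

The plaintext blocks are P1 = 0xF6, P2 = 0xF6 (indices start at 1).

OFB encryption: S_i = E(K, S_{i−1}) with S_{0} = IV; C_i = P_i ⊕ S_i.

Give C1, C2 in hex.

C1 = 0xB1, C2 = 0x3F

C1: S = E(K, 0xC5) = 0x47; 0xF6 ⊕ 0x47 = 0xB1.
C2: S = E(K, 0x47) = 0xC9; 0xF6 ⊕ 0xC9 = 0x3F.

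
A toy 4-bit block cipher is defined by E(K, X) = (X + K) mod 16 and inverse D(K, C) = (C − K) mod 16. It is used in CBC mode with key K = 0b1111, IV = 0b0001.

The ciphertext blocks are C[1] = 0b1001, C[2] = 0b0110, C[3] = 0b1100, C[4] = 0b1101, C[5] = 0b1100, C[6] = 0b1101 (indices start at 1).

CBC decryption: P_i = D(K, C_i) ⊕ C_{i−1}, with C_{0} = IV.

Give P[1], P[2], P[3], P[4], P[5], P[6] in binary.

P[1]: D(K, 0b1001) = 0b1010; 0b1010 ⊕ 0b0001 = 0b1011.
P[2]: D(K, 0b0110) = 0b0111; 0b0111 ⊕ 0b1001 = 0b1110.
P[3]: D(K, 0b1100) = 0b1101; 0b1101 ⊕ 0b0110 = 0b1011.
P[4]: D(K, 0b1101) = 0b1110; 0b1110 ⊕ 0b1100 = 0b0010.
P[5]: D(K, 0b1100) = 0b1101; 0b1101 ⊕ 0b1101 = 0b0000.
P[6]: D(K, 0b1101) = 0b1110; 0b1110 ⊕ 0b1100 = 0b0010.

P[1] = 0b1011, P[2] = 0b1110, P[3] = 0b1011, P[4] = 0b0010, P[5] = 0b0000, P[6] = 0b0010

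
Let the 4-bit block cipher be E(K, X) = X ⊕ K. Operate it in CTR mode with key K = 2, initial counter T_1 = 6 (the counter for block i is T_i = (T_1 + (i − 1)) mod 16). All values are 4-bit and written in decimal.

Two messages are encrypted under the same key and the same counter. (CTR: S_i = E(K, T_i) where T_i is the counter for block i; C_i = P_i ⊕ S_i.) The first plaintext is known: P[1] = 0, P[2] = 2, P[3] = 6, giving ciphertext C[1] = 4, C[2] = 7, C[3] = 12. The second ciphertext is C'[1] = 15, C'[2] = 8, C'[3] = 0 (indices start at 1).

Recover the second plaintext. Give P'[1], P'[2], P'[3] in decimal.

In CTR with a reused counter, both messages share the same keystream S_i, so C_i ⊕ C'_i = P_i ⊕ P'_i and thus P'_i = P_i ⊕ C_i ⊕ C'_i.
P'[1]: 0 ⊕ 4 ⊕ 15 = 11.
P'[2]: 2 ⊕ 7 ⊕ 8 = 13.
P'[3]: 6 ⊕ 12 ⊕ 0 = 10.

P'[1] = 11, P'[2] = 13, P'[3] = 10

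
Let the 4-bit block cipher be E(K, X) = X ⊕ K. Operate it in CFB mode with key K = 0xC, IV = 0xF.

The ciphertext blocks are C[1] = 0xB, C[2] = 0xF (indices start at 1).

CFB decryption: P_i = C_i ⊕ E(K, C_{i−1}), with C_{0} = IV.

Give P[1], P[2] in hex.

P[1]: E(K, 0xF) = 0x3; 0xB ⊕ 0x3 = 0x8.
P[2]: E(K, 0xB) = 0x7; 0xF ⊕ 0x7 = 0x8.

P[1] = 0x8, P[2] = 0x8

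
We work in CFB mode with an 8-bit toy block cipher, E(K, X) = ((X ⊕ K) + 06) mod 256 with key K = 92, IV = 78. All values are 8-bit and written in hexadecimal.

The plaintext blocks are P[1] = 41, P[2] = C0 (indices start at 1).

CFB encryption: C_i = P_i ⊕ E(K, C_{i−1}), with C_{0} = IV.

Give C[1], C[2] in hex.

C[1] = B1, C[2] = E9

C[1]: E(K, 78) = F0; 41 ⊕ F0 = B1.
C[2]: E(K, B1) = 29; C0 ⊕ 29 = E9.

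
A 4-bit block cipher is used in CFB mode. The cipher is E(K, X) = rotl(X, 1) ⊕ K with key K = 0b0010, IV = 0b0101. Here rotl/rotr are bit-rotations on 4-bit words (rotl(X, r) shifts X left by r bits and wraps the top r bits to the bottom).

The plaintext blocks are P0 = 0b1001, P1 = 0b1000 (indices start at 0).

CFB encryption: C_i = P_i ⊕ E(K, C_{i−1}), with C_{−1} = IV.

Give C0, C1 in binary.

C0 = 0b0001, C1 = 0b1000

C0: E(K, 0b0101) = 0b1000; 0b1001 ⊕ 0b1000 = 0b0001.
C1: E(K, 0b0001) = 0b0000; 0b1000 ⊕ 0b0000 = 0b1000.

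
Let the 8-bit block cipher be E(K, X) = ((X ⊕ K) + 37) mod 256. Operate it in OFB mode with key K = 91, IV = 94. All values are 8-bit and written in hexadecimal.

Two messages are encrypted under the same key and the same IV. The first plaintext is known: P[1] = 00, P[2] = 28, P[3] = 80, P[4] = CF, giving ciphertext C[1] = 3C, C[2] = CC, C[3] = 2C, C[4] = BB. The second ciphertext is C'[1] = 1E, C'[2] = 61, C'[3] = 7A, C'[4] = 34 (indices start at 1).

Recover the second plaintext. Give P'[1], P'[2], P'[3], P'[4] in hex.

In OFB with a reused IV, both messages share the same keystream S_i, so C_i ⊕ C'_i = P_i ⊕ P'_i and thus P'_i = P_i ⊕ C_i ⊕ C'_i.
P'[1]: 00 ⊕ 3C ⊕ 1E = 22.
P'[2]: 28 ⊕ CC ⊕ 61 = 85.
P'[3]: 80 ⊕ 2C ⊕ 7A = D6.
P'[4]: CF ⊕ BB ⊕ 34 = 40.

P'[1] = 22, P'[2] = 85, P'[3] = D6, P'[4] = 40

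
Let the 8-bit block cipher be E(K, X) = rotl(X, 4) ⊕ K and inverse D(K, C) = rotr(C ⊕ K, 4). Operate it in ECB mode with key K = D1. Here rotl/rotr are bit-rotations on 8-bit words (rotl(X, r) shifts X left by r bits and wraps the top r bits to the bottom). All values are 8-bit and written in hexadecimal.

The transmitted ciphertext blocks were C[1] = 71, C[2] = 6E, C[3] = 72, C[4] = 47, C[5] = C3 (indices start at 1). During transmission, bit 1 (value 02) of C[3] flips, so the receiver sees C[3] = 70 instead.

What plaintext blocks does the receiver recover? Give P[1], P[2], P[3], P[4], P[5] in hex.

P[1] = 0A, P[2] = FB, P[3] = 1A, P[4] = 69, P[5] = 21

ECB decryption: P_i = D(K, C_i).
Only C[3] changed, to 70. In ECB, a change in C_i affects only P_i. Decrypting the received ciphertext:
P[1]: D(K, 71) = 0A.
P[2]: D(K, 6E) = FB.
P[3]: D(K, 70) = 1A.
P[4]: D(K, 47) = 69.
P[5]: D(K, C3) = 21.
Blocks that differ from the original plaintext: P[3].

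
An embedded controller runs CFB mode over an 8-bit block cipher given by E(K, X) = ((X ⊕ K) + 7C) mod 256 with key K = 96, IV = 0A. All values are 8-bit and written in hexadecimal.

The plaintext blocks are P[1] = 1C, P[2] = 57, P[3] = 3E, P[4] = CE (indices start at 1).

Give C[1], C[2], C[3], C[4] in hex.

C[1] = 04, C[2] = 59, C[3] = 75, C[4] = 91

CFB encryption: C_i = P_i ⊕ E(K, C_{i−1}), with C_{0} = IV.
C[1]: E(K, 0A) = 18; 1C ⊕ 18 = 04.
C[2]: E(K, 04) = 0E; 57 ⊕ 0E = 59.
C[3]: E(K, 59) = 4B; 3E ⊕ 4B = 75.
C[4]: E(K, 75) = 5F; CE ⊕ 5F = 91.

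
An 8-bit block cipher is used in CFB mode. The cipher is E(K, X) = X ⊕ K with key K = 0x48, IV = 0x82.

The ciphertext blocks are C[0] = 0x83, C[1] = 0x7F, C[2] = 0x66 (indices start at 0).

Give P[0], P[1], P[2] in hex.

P[0] = 0x49, P[1] = 0xB4, P[2] = 0x51

CFB decryption: P_i = C_i ⊕ E(K, C_{i−1}), with C_{−1} = IV.
P[0]: E(K, 0x82) = 0xCA; 0x83 ⊕ 0xCA = 0x49.
P[1]: E(K, 0x83) = 0xCB; 0x7F ⊕ 0xCB = 0xB4.
P[2]: E(K, 0x7F) = 0x37; 0x66 ⊕ 0x37 = 0x51.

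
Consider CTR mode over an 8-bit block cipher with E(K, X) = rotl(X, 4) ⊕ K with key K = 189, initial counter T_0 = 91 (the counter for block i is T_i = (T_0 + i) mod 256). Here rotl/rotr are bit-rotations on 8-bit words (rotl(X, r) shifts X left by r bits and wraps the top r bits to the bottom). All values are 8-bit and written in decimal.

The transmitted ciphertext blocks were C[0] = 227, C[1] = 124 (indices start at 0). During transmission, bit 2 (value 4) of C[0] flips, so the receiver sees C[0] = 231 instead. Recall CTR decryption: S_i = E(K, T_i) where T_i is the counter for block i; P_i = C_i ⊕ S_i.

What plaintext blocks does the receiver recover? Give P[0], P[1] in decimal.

P[0] = 239, P[1] = 4

Only C[0] changed, to 231. In CTR, a change in C_i flips the same bit in P_i only; the keystream is unaffected. Decrypting the received ciphertext:
P[0]: T = 91, S = E(K, T) = 8; 231 ⊕ 8 = 239.
P[1]: T = 92, S = E(K, T) = 120; 124 ⊕ 120 = 4.
Blocks that differ from the original plaintext: P[0].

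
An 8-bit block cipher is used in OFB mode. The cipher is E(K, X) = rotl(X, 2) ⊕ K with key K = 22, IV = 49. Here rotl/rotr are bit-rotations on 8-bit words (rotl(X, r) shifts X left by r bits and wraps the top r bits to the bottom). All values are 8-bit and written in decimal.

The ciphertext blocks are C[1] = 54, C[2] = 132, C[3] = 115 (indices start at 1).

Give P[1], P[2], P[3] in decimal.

P[1] = 228, P[2] = 217, P[3] = 16

OFB decryption: S_i = E(K, S_{i−1}) with S_{0} = IV; P_i = C_i ⊕ S_i.
P[1]: S = E(K, 49) = 210; 54 ⊕ 210 = 228.
P[2]: S = E(K, 210) = 93; 132 ⊕ 93 = 217.
P[3]: S = E(K, 93) = 99; 115 ⊕ 99 = 16.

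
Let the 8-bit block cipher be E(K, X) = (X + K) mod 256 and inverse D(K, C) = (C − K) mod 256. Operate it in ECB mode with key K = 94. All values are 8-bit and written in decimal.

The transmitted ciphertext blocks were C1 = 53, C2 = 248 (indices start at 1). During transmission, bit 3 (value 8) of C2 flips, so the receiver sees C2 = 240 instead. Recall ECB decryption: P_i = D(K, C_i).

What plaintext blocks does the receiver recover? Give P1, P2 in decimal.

P1 = 215, P2 = 146

Only C2 changed, to 240. In ECB, a change in C_i affects only P_i. Decrypting the received ciphertext:
P1: D(K, 53) = 215.
P2: D(K, 240) = 146.
Blocks that differ from the original plaintext: P2.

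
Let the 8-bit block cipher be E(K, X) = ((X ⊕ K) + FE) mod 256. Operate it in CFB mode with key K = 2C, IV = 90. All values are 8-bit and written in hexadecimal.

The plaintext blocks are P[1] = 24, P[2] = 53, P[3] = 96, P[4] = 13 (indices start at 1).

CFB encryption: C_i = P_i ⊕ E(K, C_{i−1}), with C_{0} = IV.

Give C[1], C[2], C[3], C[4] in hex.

C[1] = 9E, C[2] = E3, C[3] = 5B, C[4] = 66

C[1]: E(K, 90) = BA; 24 ⊕ BA = 9E.
C[2]: E(K, 9E) = B0; 53 ⊕ B0 = E3.
C[3]: E(K, E3) = CD; 96 ⊕ CD = 5B.
C[4]: E(K, 5B) = 75; 13 ⊕ 75 = 66.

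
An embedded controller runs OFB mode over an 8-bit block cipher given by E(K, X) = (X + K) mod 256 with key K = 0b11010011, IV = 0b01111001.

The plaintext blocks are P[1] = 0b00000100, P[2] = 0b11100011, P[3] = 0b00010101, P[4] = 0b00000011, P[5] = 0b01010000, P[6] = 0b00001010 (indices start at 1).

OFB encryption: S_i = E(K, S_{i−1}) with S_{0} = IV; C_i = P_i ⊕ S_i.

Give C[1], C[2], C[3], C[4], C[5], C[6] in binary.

C[1]: S = E(K, 0b01111001) = 0b01001100; 0b00000100 ⊕ 0b01001100 = 0b01001000.
C[2]: S = E(K, 0b01001100) = 0b00011111; 0b11100011 ⊕ 0b00011111 = 0b11111100.
C[3]: S = E(K, 0b00011111) = 0b11110010; 0b00010101 ⊕ 0b11110010 = 0b11100111.
C[4]: S = E(K, 0b11110010) = 0b11000101; 0b00000011 ⊕ 0b11000101 = 0b11000110.
C[5]: S = E(K, 0b11000101) = 0b10011000; 0b01010000 ⊕ 0b10011000 = 0b11001000.
C[6]: S = E(K, 0b10011000) = 0b01101011; 0b00001010 ⊕ 0b01101011 = 0b01100001.

C[1] = 0b01001000, C[2] = 0b11111100, C[3] = 0b11100111, C[4] = 0b11000110, C[5] = 0b11001000, C[6] = 0b01100001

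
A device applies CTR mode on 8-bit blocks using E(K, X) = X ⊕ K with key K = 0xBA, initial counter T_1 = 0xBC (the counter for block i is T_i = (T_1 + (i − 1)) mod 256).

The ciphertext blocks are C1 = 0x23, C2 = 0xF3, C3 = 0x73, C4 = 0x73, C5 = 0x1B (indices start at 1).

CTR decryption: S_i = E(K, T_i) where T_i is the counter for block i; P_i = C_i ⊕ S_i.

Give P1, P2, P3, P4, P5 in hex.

P1 = 0x25, P2 = 0xF4, P3 = 0x77, P4 = 0x76, P5 = 0x61

P1: T = 0xBC, S = E(K, T) = 0x06; 0x23 ⊕ 0x06 = 0x25.
P2: T = 0xBD, S = E(K, T) = 0x07; 0xF3 ⊕ 0x07 = 0xF4.
P3: T = 0xBE, S = E(K, T) = 0x04; 0x73 ⊕ 0x04 = 0x77.
P4: T = 0xBF, S = E(K, T) = 0x05; 0x73 ⊕ 0x05 = 0x76.
P5: T = 0xC0, S = E(K, T) = 0x7A; 0x1B ⊕ 0x7A = 0x61.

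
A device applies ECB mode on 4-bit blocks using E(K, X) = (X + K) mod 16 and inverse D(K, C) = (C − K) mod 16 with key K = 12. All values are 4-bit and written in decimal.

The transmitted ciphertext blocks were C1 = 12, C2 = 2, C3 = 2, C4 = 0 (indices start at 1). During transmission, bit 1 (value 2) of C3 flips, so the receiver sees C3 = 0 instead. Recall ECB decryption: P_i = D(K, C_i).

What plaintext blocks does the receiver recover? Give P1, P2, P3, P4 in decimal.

P1 = 0, P2 = 6, P3 = 4, P4 = 4

Only C3 changed, to 0. In ECB, a change in C_i affects only P_i. Decrypting the received ciphertext:
P1: D(K, 12) = 0.
P2: D(K, 2) = 6.
P3: D(K, 0) = 4.
P4: D(K, 0) = 4.
Blocks that differ from the original plaintext: P3.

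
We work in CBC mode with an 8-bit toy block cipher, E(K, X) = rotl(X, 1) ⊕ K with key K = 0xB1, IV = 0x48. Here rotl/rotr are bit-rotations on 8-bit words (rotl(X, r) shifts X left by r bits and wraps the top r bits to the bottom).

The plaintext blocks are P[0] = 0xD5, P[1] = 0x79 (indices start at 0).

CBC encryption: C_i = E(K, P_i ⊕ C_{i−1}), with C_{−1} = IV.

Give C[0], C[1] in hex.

C[0]: P[0] ⊕ 0x48 = 0x9D; E(K, 0x9D) = 0x8A.
C[1]: P[1] ⊕ 0x8A = 0xF3; E(K, 0xF3) = 0x56.

C[0] = 0x8A, C[1] = 0x56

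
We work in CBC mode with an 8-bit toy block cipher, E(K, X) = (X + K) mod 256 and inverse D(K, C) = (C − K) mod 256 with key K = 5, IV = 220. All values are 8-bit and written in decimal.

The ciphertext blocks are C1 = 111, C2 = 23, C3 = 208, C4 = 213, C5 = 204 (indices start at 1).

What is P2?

P2 = 125

CBC decryption: P_i = D(K, C_i) ⊕ C_{i−1}, with C_{0} = IV.
P2: D(K, 23) = 18; 18 ⊕ 111 = 125.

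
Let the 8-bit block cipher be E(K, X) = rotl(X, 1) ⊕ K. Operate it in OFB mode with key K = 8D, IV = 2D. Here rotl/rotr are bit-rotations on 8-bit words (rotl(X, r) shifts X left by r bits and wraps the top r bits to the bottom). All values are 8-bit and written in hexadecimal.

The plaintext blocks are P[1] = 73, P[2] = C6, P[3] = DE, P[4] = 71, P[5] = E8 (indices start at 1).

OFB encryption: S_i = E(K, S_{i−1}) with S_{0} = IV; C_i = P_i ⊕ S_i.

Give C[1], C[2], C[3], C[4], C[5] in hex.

C[1]: S = E(K, 2D) = D7; 73 ⊕ D7 = A4.
C[2]: S = E(K, D7) = 22; C6 ⊕ 22 = E4.
C[3]: S = E(K, 22) = C9; DE ⊕ C9 = 17.
C[4]: S = E(K, C9) = 1E; 71 ⊕ 1E = 6F.
C[5]: S = E(K, 1E) = B1; E8 ⊕ B1 = 59.

C[1] = A4, C[2] = E4, C[3] = 17, C[4] = 6F, C[5] = 59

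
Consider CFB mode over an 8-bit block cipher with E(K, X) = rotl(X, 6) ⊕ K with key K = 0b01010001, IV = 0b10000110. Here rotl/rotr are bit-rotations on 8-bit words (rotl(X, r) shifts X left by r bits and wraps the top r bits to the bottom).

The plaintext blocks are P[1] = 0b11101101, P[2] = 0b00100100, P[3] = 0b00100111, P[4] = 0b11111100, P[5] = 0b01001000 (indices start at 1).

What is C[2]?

C[2] = 0b00110010

CFB encryption: C_i = P_i ⊕ E(K, C_{i−1}), with C_{0} = IV.
C[1]: E(K, 0b10000110) = 0b11110000; 0b11101101 ⊕ 0b11110000 = 0b00011101.
C[2]: E(K, 0b00011101) = 0b00010110; 0b00100100 ⊕ 0b00010110 = 0b00110010.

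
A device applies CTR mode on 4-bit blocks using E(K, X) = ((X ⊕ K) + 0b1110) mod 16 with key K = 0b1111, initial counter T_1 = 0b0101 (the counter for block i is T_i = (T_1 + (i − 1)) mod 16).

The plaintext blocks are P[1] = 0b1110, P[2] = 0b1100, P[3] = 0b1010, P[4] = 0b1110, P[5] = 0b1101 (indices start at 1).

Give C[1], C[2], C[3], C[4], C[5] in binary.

CTR encryption: S_i = E(K, T_i) where T_i is the counter for block i; C_i = P_i ⊕ S_i.
C[1]: T = 0b0101, S = E(K, T) = 0b1000; 0b1110 ⊕ 0b1000 = 0b0110.
C[2]: T = 0b0110, S = E(K, T) = 0b0111; 0b1100 ⊕ 0b0111 = 0b1011.
C[3]: T = 0b0111, S = E(K, T) = 0b0110; 0b1010 ⊕ 0b0110 = 0b1100.
C[4]: T = 0b1000, S = E(K, T) = 0b0101; 0b1110 ⊕ 0b0101 = 0b1011.
C[5]: T = 0b1001, S = E(K, T) = 0b0100; 0b1101 ⊕ 0b0100 = 0b1001.

C[1] = 0b0110, C[2] = 0b1011, C[3] = 0b1100, C[4] = 0b1011, C[5] = 0b1001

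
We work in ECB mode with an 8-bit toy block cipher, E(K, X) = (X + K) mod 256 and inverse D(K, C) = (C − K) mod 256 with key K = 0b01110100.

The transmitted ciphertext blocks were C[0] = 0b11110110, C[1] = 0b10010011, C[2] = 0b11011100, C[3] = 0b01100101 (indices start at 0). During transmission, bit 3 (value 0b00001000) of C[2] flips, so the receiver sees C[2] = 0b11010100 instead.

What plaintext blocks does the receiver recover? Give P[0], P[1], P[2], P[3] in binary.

P[0] = 0b10000010, P[1] = 0b00011111, P[2] = 0b01100000, P[3] = 0b11110001

ECB decryption: P_i = D(K, C_i).
Only C[2] changed, to 0b11010100. In ECB, a change in C_i affects only P_i. Decrypting the received ciphertext:
P[0]: D(K, 0b11110110) = 0b10000010.
P[1]: D(K, 0b10010011) = 0b00011111.
P[2]: D(K, 0b11010100) = 0b01100000.
P[3]: D(K, 0b01100101) = 0b11110001.
Blocks that differ from the original plaintext: P[2].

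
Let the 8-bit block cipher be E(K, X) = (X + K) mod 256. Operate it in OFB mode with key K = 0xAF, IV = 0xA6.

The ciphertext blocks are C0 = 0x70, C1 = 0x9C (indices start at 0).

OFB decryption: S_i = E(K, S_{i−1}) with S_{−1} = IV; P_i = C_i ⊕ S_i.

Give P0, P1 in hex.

P0: S = E(K, 0xA6) = 0x55; 0x70 ⊕ 0x55 = 0x25.
P1: S = E(K, 0x55) = 0x04; 0x9C ⊕ 0x04 = 0x98.

P0 = 0x25, P1 = 0x98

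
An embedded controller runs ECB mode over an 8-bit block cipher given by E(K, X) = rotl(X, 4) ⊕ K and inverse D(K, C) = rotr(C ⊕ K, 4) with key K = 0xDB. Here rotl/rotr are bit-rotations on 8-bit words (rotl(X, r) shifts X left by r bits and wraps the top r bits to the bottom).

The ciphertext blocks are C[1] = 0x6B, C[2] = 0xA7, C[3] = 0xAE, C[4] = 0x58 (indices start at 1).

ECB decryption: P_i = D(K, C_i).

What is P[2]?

P[2]: D(K, 0xA7) = 0xC7.

P[2] = 0xC7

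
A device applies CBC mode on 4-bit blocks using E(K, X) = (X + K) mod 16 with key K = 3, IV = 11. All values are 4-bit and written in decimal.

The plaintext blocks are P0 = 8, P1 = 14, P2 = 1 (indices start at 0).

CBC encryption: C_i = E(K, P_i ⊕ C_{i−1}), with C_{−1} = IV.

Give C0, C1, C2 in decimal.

C0 = 6, C1 = 11, C2 = 13

C0: P0 ⊕ 11 = 3; E(K, 3) = 6.
C1: P1 ⊕ 6 = 8; E(K, 8) = 11.
C2: P2 ⊕ 11 = 10; E(K, 10) = 13.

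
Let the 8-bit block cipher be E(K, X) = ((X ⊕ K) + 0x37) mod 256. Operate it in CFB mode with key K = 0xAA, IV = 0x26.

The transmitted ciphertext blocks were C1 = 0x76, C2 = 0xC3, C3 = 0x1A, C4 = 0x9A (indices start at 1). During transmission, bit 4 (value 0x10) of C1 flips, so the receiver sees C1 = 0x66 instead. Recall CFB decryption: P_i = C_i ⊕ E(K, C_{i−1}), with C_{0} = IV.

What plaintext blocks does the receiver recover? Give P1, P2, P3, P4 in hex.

Only C1 changed, to 0x66. In CFB, a change in C_i flips the same bit in P_i and garbles P_{i+1}. Decrypting the received ciphertext:
P1: E(K, 0x26) = 0xC3; 0x66 ⊕ 0xC3 = 0xA5.
P2: E(K, 0x66) = 0x03; 0xC3 ⊕ 0x03 = 0xC0.
P3: E(K, 0xC3) = 0xA0; 0x1A ⊕ 0xA0 = 0xBA.
P4: E(K, 0x1A) = 0xE7; 0x9A ⊕ 0xE7 = 0x7D.
Blocks that differ from the original plaintext: P1, P2.

P1 = 0xA5, P2 = 0xC0, P3 = 0xBA, P4 = 0x7D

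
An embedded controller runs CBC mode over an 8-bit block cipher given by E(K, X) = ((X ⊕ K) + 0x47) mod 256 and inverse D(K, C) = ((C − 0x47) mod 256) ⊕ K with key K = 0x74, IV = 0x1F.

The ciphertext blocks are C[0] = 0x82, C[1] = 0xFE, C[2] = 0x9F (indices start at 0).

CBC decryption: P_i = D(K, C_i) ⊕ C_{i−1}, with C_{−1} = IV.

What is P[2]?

P[2] = 0xD2

P[2]: D(K, 0x9F) = 0x2C; 0x2C ⊕ 0xFE = 0xD2.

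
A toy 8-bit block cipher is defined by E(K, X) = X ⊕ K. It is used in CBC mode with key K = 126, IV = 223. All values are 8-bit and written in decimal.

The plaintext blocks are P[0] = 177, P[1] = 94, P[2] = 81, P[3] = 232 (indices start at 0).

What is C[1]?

C[1] = 48

CBC encryption: C_i = E(K, P_i ⊕ C_{i−1}), with C_{−1} = IV.
C[0]: P[0] ⊕ 223 = 110; E(K, 110) = 16.
C[1]: P[1] ⊕ 16 = 78; E(K, 78) = 48.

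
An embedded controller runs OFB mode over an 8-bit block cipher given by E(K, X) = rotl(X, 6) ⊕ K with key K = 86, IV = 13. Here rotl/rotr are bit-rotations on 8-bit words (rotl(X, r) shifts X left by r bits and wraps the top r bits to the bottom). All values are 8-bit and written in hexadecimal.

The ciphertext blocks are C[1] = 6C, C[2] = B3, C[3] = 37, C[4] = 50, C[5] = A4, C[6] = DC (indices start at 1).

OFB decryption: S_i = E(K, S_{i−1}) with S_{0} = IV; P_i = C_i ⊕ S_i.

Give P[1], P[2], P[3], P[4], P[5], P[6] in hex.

P[1]: S = E(K, 13) = 42; 6C ⊕ 42 = 2E.
P[2]: S = E(K, 42) = 16; B3 ⊕ 16 = A5.
P[3]: S = E(K, 16) = 03; 37 ⊕ 03 = 34.
P[4]: S = E(K, 03) = 46; 50 ⊕ 46 = 16.
P[5]: S = E(K, 46) = 17; A4 ⊕ 17 = B3.
P[6]: S = E(K, 17) = 43; DC ⊕ 43 = 9F.

P[1] = 2E, P[2] = A5, P[3] = 34, P[4] = 16, P[5] = B3, P[6] = 9F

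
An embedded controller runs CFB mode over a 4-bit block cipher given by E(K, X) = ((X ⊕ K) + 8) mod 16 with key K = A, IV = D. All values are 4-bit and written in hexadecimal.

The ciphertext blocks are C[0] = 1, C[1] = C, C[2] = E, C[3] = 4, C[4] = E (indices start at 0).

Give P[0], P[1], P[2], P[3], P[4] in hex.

P[0] = E, P[1] = F, P[2] = 0, P[3] = 8, P[4] = 8

CFB decryption: P_i = C_i ⊕ E(K, C_{i−1}), with C_{−1} = IV.
P[0]: E(K, D) = F; 1 ⊕ F = E.
P[1]: E(K, 1) = 3; C ⊕ 3 = F.
P[2]: E(K, C) = E; E ⊕ E = 0.
P[3]: E(K, E) = C; 4 ⊕ C = 8.
P[4]: E(K, 4) = 6; E ⊕ 6 = 8.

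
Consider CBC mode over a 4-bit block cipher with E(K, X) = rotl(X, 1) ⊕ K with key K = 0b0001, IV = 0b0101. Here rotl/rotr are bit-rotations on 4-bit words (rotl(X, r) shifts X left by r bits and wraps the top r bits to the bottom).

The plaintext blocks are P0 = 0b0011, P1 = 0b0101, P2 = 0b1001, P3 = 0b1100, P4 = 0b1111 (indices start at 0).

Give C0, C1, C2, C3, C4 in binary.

C0 = 0b1101, C1 = 0b0000, C2 = 0b0010, C3 = 0b1100, C4 = 0b0111

CBC encryption: C_i = E(K, P_i ⊕ C_{i−1}), with C_{−1} = IV.
C0: P0 ⊕ 0b0101 = 0b0110; E(K, 0b0110) = 0b1101.
C1: P1 ⊕ 0b1101 = 0b1000; E(K, 0b1000) = 0b0000.
C2: P2 ⊕ 0b0000 = 0b1001; E(K, 0b1001) = 0b0010.
C3: P3 ⊕ 0b0010 = 0b1110; E(K, 0b1110) = 0b1100.
C4: P4 ⊕ 0b1100 = 0b0011; E(K, 0b0011) = 0b0111.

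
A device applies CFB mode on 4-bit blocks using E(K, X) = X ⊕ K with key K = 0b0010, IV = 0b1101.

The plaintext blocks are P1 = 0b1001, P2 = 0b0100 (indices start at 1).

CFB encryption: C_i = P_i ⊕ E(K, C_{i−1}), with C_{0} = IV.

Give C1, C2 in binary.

C1 = 0b0110, C2 = 0b0000

C1: E(K, 0b1101) = 0b1111; 0b1001 ⊕ 0b1111 = 0b0110.
C2: E(K, 0b0110) = 0b0100; 0b0100 ⊕ 0b0100 = 0b0000.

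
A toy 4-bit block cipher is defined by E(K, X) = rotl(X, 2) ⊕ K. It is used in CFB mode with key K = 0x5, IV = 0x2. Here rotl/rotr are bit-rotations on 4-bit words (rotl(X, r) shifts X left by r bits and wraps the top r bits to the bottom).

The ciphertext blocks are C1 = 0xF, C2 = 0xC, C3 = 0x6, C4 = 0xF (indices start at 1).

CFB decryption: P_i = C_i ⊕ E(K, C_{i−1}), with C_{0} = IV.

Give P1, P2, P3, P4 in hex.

P1: E(K, 0x2) = 0xD; 0xF ⊕ 0xD = 0x2.
P2: E(K, 0xF) = 0xA; 0xC ⊕ 0xA = 0x6.
P3: E(K, 0xC) = 0x6; 0x6 ⊕ 0x6 = 0x0.
P4: E(K, 0x6) = 0xC; 0xF ⊕ 0xC = 0x3.

P1 = 0x2, P2 = 0x6, P3 = 0x0, P4 = 0x3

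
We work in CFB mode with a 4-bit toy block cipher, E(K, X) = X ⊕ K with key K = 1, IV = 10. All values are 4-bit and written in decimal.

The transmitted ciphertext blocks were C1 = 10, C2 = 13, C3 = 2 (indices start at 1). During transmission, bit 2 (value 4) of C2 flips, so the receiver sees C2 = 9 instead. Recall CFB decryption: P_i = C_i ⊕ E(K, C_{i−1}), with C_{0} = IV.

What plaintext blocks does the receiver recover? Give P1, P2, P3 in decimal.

Only C2 changed, to 9. In CFB, a change in C_i flips the same bit in P_i and garbles P_{i+1}. Decrypting the received ciphertext:
P1: E(K, 10) = 11; 10 ⊕ 11 = 1.
P2: E(K, 10) = 11; 9 ⊕ 11 = 2.
P3: E(K, 9) = 8; 2 ⊕ 8 = 10.
Blocks that differ from the original plaintext: P2, P3.

P1 = 1, P2 = 2, P3 = 10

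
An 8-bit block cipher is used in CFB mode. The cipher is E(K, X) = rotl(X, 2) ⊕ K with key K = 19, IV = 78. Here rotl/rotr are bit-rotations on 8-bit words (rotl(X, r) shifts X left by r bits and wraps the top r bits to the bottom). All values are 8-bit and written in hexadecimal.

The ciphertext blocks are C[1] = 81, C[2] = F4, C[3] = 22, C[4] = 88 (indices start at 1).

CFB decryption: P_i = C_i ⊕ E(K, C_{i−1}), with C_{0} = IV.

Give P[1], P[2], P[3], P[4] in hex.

P[1] = 79, P[2] = EB, P[3] = E8, P[4] = 19

P[1]: E(K, 78) = F8; 81 ⊕ F8 = 79.
P[2]: E(K, 81) = 1F; F4 ⊕ 1F = EB.
P[3]: E(K, F4) = CA; 22 ⊕ CA = E8.
P[4]: E(K, 22) = 91; 88 ⊕ 91 = 19.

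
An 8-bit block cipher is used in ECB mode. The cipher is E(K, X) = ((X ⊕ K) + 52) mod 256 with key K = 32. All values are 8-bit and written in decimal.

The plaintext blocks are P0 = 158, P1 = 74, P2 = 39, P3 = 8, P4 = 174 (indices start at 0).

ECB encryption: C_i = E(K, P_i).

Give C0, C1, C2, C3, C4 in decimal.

C0: E(K, 158) = 242.
C1: E(K, 74) = 158.
C2: E(K, 39) = 59.
C3: E(K, 8) = 92.
C4: E(K, 174) = 194.

C0 = 242, C1 = 158, C2 = 59, C3 = 92, C4 = 194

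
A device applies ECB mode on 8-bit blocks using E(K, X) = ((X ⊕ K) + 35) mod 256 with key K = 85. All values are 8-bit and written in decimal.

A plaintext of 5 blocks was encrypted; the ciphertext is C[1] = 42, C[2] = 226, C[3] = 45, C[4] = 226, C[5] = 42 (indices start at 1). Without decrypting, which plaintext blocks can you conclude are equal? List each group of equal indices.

P[1] = P[5]; P[2] = P[4]

ECB encrypts each block independently with the same key, so equal ciphertext blocks imply equal plaintext blocks.
C[1] = C[5] = 42, so P[1] = P[5].
C[2] = C[4] = 226, so P[2] = P[4].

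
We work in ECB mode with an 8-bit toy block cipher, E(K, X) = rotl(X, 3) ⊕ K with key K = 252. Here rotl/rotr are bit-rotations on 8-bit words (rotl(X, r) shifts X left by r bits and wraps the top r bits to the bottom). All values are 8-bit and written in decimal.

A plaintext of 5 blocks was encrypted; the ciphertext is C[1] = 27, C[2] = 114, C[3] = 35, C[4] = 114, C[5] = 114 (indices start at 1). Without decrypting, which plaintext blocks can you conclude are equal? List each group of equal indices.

ECB encrypts each block independently with the same key, so equal ciphertext blocks imply equal plaintext blocks.
C[2] = C[4] = C[5] = 114, so P[2] = P[4] = P[5].

P[2] = P[4] = P[5]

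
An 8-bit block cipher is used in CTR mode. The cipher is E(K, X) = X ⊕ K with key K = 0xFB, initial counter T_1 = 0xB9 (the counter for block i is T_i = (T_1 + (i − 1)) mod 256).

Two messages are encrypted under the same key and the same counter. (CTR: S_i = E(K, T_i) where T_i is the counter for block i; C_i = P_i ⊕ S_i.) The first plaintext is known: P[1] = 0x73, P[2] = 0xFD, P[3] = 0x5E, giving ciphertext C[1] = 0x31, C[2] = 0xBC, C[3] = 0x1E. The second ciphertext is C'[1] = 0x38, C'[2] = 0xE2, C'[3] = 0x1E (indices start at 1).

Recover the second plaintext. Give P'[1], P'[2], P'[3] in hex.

P'[1] = 0x7A, P'[2] = 0xA3, P'[3] = 0x5E

In CTR with a reused counter, both messages share the same keystream S_i, so C_i ⊕ C'_i = P_i ⊕ P'_i and thus P'_i = P_i ⊕ C_i ⊕ C'_i.
P'[1]: 0x73 ⊕ 0x31 ⊕ 0x38 = 0x7A.
P'[2]: 0xFD ⊕ 0xBC ⊕ 0xE2 = 0xA3.
P'[3]: 0x5E ⊕ 0x1E ⊕ 0x1E = 0x5E.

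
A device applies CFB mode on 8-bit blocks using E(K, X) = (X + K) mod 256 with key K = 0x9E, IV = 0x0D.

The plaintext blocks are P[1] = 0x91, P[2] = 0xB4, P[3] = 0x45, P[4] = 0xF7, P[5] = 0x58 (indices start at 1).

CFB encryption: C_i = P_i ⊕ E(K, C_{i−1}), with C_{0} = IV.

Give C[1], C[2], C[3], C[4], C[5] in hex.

C[1] = 0x3A, C[2] = 0x6C, C[3] = 0x4F, C[4] = 0x1A, C[5] = 0xE0

C[1]: E(K, 0x0D) = 0xAB; 0x91 ⊕ 0xAB = 0x3A.
C[2]: E(K, 0x3A) = 0xD8; 0xB4 ⊕ 0xD8 = 0x6C.
C[3]: E(K, 0x6C) = 0x0A; 0x45 ⊕ 0x0A = 0x4F.
C[4]: E(K, 0x4F) = 0xED; 0xF7 ⊕ 0xED = 0x1A.
C[5]: E(K, 0x1A) = 0xB8; 0x58 ⊕ 0xB8 = 0xE0.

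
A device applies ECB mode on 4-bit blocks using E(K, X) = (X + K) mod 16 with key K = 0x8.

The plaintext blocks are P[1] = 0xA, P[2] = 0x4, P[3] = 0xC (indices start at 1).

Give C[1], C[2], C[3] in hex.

C[1] = 0x2, C[2] = 0xC, C[3] = 0x4

ECB encryption: C_i = E(K, P_i).
C[1]: E(K, 0xA) = 0x2.
C[2]: E(K, 0x4) = 0xC.
C[3]: E(K, 0xC) = 0x4.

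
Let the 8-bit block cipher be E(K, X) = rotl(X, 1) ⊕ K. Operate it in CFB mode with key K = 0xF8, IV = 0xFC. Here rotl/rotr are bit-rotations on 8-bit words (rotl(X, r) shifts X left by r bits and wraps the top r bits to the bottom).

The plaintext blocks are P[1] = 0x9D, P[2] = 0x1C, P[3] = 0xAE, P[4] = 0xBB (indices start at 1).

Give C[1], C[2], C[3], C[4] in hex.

C[1] = 0x9C, C[2] = 0xDD, C[3] = 0xED, C[4] = 0x98

CFB encryption: C_i = P_i ⊕ E(K, C_{i−1}), with C_{0} = IV.
C[1]: E(K, 0xFC) = 0x01; 0x9D ⊕ 0x01 = 0x9C.
C[2]: E(K, 0x9C) = 0xC1; 0x1C ⊕ 0xC1 = 0xDD.
C[3]: E(K, 0xDD) = 0x43; 0xAE ⊕ 0x43 = 0xED.
C[4]: E(K, 0xED) = 0x23; 0xBB ⊕ 0x23 = 0x98.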